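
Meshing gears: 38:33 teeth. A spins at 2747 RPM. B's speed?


Gear ratio = 38:33 = 38:33
RPM_B = RPM_A × (teeth_A / teeth_B)
= 2747 × (38/33)
= 3163.2 RPM

3163.2 RPM


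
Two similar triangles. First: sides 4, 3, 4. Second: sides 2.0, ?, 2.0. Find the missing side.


Scale factor = 2.0/4 = 0.5
Missing side = 3 × 0.5
= 1.5

1.5


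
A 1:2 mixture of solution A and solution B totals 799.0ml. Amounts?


Total parts = 1 + 2 = 3
solution A: 799.0 × 1/3 = 266.3ml
solution B: 799.0 × 2/3 = 532.7ml
= 266.3ml and 532.7ml

266.3ml and 532.7ml


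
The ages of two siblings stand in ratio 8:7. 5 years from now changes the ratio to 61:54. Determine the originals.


Let A = 8k, B = 7k.
(8k + 5) / (7k + 5) = 61/54
Cross-multiply: 54(8k + 5) = 61(7k + 5)
432k + 270 = 427k + 305
432k - 427k = 305 - 270
5k = 35
k = 35/5 = 7
A = 8×7 = 56, B = 7×7 = 49
= A = 56, B = 49

A = 56, B = 49


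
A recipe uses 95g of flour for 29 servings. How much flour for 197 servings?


Direct proportion: y/x = constant
k = 95/29 ≈ 3.2759
y₂ = k × 197 = 95 × 197 / 29 = 18715/29
≈ 645.34

645.34


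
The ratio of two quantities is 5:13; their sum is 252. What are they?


Let A = 5k, B = 13k.
5k + 13k = 252
18k = 252 → k = 252/18 = 14
A = 5×14 = 70, B = 13×14 = 182
= A = 70, B = 182

A = 70, B = 182


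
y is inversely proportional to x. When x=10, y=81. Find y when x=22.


Inverse proportion: x × y = constant
k = 10 × 81 = 810
y₂ = k / 22 = 810 / 22
= 36.82

36.82


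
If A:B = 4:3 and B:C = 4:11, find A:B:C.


Match B: multiply A:B by 4 → 16:12
Multiply B:C by 3 → 12:33
Combined: 16:12:33
GCD = 1
= 16:12:33

16:12:33


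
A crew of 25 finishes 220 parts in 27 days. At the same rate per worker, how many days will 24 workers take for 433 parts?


Days ∝ work / workers, so d₂ = d₁ × (m₁/m₂) × (w₂/w₁)
Workers factor (inverse): 25/24 ≈ 1.0417
Work factor (direct): 433/220 ≈ 1.9682
d₂ = 27 × 25/24 × 433/220 = (27 × 25 × 433) / (24 × 220) = 292275/5280
≈ 55.36 days

55.36 days


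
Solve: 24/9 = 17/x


Cross multiply: 24 × x = 9 × 17
24x = 153
x = 153 / 24
= 6.38

6.38


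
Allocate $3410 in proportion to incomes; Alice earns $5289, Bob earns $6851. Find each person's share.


Total income = 5289 + 6851 = $12140
Alice: $3410 × 5289/12140 = $1485.63
Bob: $3410 × 6851/12140 = $1924.37
= Alice: $1485.63, Bob: $1924.37

Alice: $1485.63, Bob: $1924.37


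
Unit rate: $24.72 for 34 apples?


Unit rate = total / quantity
= 24.72 / 34
= $0.73 per unit

$0.73 per unit


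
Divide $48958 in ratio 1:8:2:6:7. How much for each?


Total parts = 1 + 8 + 2 + 6 + 7 = 24
Part 1: 48958 × 1/24 = 2039.92
Part 2: 48958 × 8/24 = 16319.33
Part 3: 48958 × 2/24 = 4079.83
Part 4: 48958 × 6/24 = 12239.50
Part 5: 48958 × 7/24 = 14279.42
= Part 1: $2039.92, Part 2: $16319.33, Part 3: $4079.83, Part 4: $12239.50, Part 5: $14279.42

Part 1: $2039.92, Part 2: $16319.33, Part 3: $4079.83, Part 4: $12239.50, Part 5: $14279.42


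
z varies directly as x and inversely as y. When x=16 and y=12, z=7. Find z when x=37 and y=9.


z = k·x/y
Solve for k using the known point: k = z·y/x = 7×12/16 = 84/16 = 5.2500
Now evaluate at x=37, y=9:
z = k × 37 / 9 = (84 × 37) / (16 × 9) = 3108/144
≈ 21.5833

21.5833


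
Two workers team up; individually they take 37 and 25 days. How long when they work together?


Rate of A = 1/37 per day
Rate of B = 1/25 per day
Combined rate = 1/37 + 1/25 = 62/925 ≈ 0.0670 per day
Days = 1 / combined rate = 925/62
≈ 14.92 days

14.92 days


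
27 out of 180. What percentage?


Percentage = (part / whole) × 100
= (27 / 180) × 100
= 15.00%

15.00%


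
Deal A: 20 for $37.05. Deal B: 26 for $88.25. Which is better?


Deal A: $37.05/20 = $1.8525/unit
Deal B: $88.25/26 = $3.3942/unit
A is cheaper per unit
= Deal A

Deal A


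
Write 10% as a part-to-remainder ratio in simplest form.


10% means 10 parts out of 100; remainder = 90
Part : remainder = 10:90
GCD = 10
= 1:9

1:9


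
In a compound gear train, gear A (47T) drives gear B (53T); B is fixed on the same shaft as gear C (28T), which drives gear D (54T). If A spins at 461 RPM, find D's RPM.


Stage 1: RPM_B = RPM_A × t_A/t_B = 461 × 47/53 = 21667/53 ≈ 408.81
B and C share a shaft → RPM_C = RPM_B
Stage 2: RPM_D = RPM_C × t_C/t_D = RPM_A × (t_A×t_C)/(t_B×t_D)
Overall ratio = (47×28)/(53×54) = 1316/2862
RPM_D = 461 × 1316/2862 = 606676/2862
≈ 211.98 RPM

211.98 RPM


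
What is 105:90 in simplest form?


GCD(105, 90) = 15
105/15 : 90/15
= 7:6

7:6


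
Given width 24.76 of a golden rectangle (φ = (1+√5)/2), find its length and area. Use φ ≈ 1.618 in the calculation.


φ = (1 + √5) / 2 ≈ 1.618
Length = width × φ = 24.76 × 1.618 = 40.06168
≈ 40.06
Area = width × length = 24.76 × 40.06168 = 991.9271968 ≈ 991.93
= Length: 40.06, Area: 991.93

Length: 40.06, Area: 991.93


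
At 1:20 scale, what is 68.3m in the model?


Model size = real / scale
= 68.3 / 20
= 3.4150 m

3.4150 m


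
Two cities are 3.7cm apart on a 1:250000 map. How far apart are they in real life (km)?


Real distance = map distance × scale
= 3.7cm × 250000
= 925000 cm = 9250.0 m
= 9.250 km

9.250 km


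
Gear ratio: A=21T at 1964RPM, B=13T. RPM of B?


Gear ratio = 21:13 = 21:13
RPM_B = RPM_A × (teeth_A / teeth_B)
= 1964 × (21/13)
= 3172.6 RPM

3172.6 RPM


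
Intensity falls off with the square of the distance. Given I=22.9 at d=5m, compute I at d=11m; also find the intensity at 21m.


I₁d₁² = I₂d₂²
I at 11m = 22.9 × (5/11)² = 22.9 × 25/121 = 572.5/121 ≈ 4.7314
I at 21m = 22.9 × (5/21)² = 22.9 × 25/441 = 572.5/441 ≈ 1.2982
= 4.7314 and 1.2982

4.7314 and 1.2982


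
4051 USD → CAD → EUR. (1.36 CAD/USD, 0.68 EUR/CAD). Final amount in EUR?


Step 1: 4051 USD × 1.36 = 5509.36 CAD
Step 2: 5509.36 CAD × 0.68 = 3746.36 EUR
Implied rate USD→EUR = 1.36 × 0.68 = 0.9248
= 3746.36 EUR

3746.36 EUR


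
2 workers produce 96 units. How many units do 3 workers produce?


Direct proportion: y/x = constant
k = 96/2 = 48.0000
y₂ = k × 3 = 96 × 3 / 2 = 288/2
= 144.00

144.00


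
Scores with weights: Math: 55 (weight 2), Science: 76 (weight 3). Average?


Numerator = 55×2 + 76×3
= 110 + 228
= 338
Total weight = 5
Weighted avg = 338/5
= 67.60

67.60


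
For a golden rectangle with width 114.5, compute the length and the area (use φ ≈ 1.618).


φ = (1 + √5) / 2 ≈ 1.618
Length = width × φ = 114.5 × 1.618 = 185.261
≈ 185.26
Area = width × length = 114.5 × 185.261 = 21212.3845 ≈ 21212.38
= Length: 185.26, Area: 21212.38

Length: 185.26, Area: 21212.38


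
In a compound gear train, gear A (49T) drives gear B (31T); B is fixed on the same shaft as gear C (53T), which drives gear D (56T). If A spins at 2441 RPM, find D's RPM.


Stage 1: RPM_B = RPM_A × t_A/t_B = 2441 × 49/31 = 119609/31 ≈ 3858.35
B and C share a shaft → RPM_C = RPM_B
Stage 2: RPM_D = RPM_C × t_C/t_D = RPM_A × (t_A×t_C)/(t_B×t_D)
Overall ratio = (49×53)/(31×56) = 2597/1736
RPM_D = 2441 × 2597/1736 = 6339277/1736
≈ 3651.66 RPM

3651.66 RPM


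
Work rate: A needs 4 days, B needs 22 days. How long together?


Rate of A = 1/4 per day
Rate of B = 1/22 per day
Combined rate = 1/4 + 1/22 = 26/88 ≈ 0.2955 per day
Days = 1 / combined rate = 88/26
≈ 3.38 days

3.38 days


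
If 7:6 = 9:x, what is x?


Cross multiply: 7 × x = 6 × 9
7x = 54
x = 54 / 7
= 7.71

7.71


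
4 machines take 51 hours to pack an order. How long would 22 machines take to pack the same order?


Inverse proportion: x × y = constant
k = 4 × 51 = 204
y₂ = k / 22 = 204 / 22
= 9.27

9.27


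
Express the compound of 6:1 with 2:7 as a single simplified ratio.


Compound ratio = (6×2) : (1×7)
= 12:7
GCD = 1
= 12:7

12:7


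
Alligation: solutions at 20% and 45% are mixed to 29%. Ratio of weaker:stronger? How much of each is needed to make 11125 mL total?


Let x parts of 20% mix with y parts of 45%.
20x + 45y = 29(x + y)
20x + 45y = 29x + 29y
x(20 - 29) = y(29 - 45)
x/y = (45 - 29)/(29 - 20) = 16/9
Simplify: 16:9
Total parts = 25; one part = 11125/25 = 445.00 mL
20% solution: 16×445.00 = 7120.00 mL
45% solution: 9×445.00 = 4005.00 mL
= ratio 16:9; 7120.00 mL and 4005.00 mL

ratio 16:9; 7120.00 mL and 4005.00 mL


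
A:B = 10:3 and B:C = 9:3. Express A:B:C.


Match B: multiply A:B by 9 → 90:27
Multiply B:C by 3 → 27:9
Combined: 90:27:9
GCD = 9
= 10:3:1

10:3:1


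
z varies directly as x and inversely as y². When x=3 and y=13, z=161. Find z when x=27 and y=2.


z = k·x/y²
Solve for k using the known point: k = z·y²/x = 161×169/3 = 27209/3 ≈ 9069.6667
Now evaluate at x=27, y=2:
z = k × 27 / 4 = (27209 × 27) / (3 × 4) = 734643/12
= 61220.2500

61220.2500


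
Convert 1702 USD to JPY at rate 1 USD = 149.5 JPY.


Amount × rate = 1702 × 149.5
= 254449.00 JPY

254449.00 JPY


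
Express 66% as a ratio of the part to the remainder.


66% means 66 parts out of 100; remainder = 34
Part : remainder = 66:34
GCD = 2
= 33:17

33:17


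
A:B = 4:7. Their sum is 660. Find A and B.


Let A = 4k, B = 7k.
4k + 7k = 660
11k = 660 → k = 660/11 = 60
A = 4×60 = 240, B = 7×60 = 420
= A = 240, B = 420

A = 240, B = 420


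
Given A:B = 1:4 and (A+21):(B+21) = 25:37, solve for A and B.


Let A = 1k, B = 4k.
(1k + 21) / (4k + 21) = 25/37
Cross-multiply: 37(1k + 21) = 25(4k + 21)
37k + 777 = 100k + 525
37k - 100k = 525 - 777
-63k = -252
k = -252/-63 = 4
A = 1×4 = 4, B = 4×4 = 16
= A = 4, B = 16

A = 4, B = 16


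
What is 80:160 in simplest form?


GCD(80, 160) = 80
80/80 : 160/80
= 1:2

1:2


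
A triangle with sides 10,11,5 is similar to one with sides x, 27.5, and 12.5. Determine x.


Scale factor = 27.5/11 = 2.5
Missing side = 10 × 2.5
= 25.0

25.0


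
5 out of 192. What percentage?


Percentage = (part / whole) × 100
= (5 / 192) × 100
≈ 2.60%

2.60%


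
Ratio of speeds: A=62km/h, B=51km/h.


Ratio = 62:51
GCD = 1
Simplified = 62:51
Time ratio (same distance) = 51:62
Speed ratio = 62:51

62:51


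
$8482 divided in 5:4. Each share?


Total parts = 5 + 4 = 9
Part 1: 8482 × 5/9 = 4712.22
Part 2: 8482 × 4/9 = 3769.78
= Part 1: $4712.22, Part 2: $3769.78

Part 1: $4712.22, Part 2: $3769.78


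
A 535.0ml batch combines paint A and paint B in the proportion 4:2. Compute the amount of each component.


Total parts = 4 + 2 = 6
paint A: 535.0 × 4/6 = 356.7ml
paint B: 535.0 × 2/6 = 178.3ml
= 356.7ml and 178.3ml

356.7ml and 178.3ml


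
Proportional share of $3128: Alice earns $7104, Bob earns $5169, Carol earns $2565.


Total income = 7104 + 5169 + 2565 = $14838
Alice: $3128 × 7104/14838 = $1497.59
Bob: $3128 × 5169/14838 = $1089.68
Carol: $3128 × 2565/14838 = $540.73
= Alice: $1497.59, Bob: $1089.68, Carol: $540.73

Alice: $1497.59, Bob: $1089.68, Carol: $540.73


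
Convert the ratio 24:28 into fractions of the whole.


Total parts = 24 + 28 = 52
First part: 24/52 = 6/13
Second part: 28/52 = 7/13
= 6/13 and 7/13

6/13 and 7/13


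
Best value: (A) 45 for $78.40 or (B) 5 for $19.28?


Deal A: $78.40/45 = $1.7422/unit
Deal B: $19.28/5 = $3.8560/unit
A is cheaper per unit
= Deal A

Deal A


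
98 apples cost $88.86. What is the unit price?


Unit rate = total / quantity
= 88.86 / 98
= $0.91 per unit

$0.91 per unit


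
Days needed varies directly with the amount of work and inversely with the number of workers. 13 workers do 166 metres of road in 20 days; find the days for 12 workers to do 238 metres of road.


Days ∝ work / workers, so d₂ = d₁ × (m₁/m₂) × (w₂/w₁)
Workers factor (inverse): 13/12 ≈ 1.0833
Work factor (direct): 238/166 ≈ 1.4337
d₂ = 20 × 13/12 × 238/166 = (20 × 13 × 238) / (12 × 166) = 61880/1992
≈ 31.06 days

31.06 days


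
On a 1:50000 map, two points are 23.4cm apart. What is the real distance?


Real distance = map distance × scale
= 23.4cm × 50000
= 1170000 cm = 11700.0 m
= 11.700 km

11.700 km


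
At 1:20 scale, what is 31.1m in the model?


Model size = real / scale
= 31.1 / 20
= 1.5550 m

1.5550 m


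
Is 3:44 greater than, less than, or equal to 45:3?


3/44 = 0.0682
45/3 = 15.0000
0.0682 < 15.0000, so 3:44 is less
= less than

less than


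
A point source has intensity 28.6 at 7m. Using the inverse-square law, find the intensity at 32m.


I₁d₁² = I₂d₂²
I₂ = I₁ × (d₁/d₂)²
= 28.6 × (7/32)²
= 28.6 × 49/1024
= 1401.4/1024
≈ 1.3686

1.3686


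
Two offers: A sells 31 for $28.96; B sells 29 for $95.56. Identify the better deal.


Deal A: $28.96/31 = $0.9342/unit
Deal B: $95.56/29 = $3.2952/unit
A is cheaper per unit
= Deal A

Deal A


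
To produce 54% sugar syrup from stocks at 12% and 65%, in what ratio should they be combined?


Let x parts of 12% mix with y parts of 65%.
12x + 65y = 54(x + y)
12x + 65y = 54x + 54y
x(12 - 54) = y(54 - 65)
x/y = (65 - 54)/(54 - 12) = 11/42
Simplify: 11:42
= 11:42

11:42


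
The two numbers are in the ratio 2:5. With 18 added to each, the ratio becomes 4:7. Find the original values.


Let A = 2k, B = 5k.
(2k + 18) / (5k + 18) = 4/7
Cross-multiply: 7(2k + 18) = 4(5k + 18)
14k + 126 = 20k + 72
14k - 20k = 72 - 126
-6k = -54
k = -54/-6 = 9
A = 2×9 = 18, B = 5×9 = 45
= A = 18, B = 45

A = 18, B = 45


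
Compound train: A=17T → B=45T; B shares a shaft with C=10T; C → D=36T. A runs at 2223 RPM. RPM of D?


Stage 1: RPM_B = RPM_A × t_A/t_B = 2223 × 17/45 = 37791/45 = 839.80
B and C share a shaft → RPM_C = RPM_B
Stage 2: RPM_D = RPM_C × t_C/t_D = RPM_A × (t_A×t_C)/(t_B×t_D)
Overall ratio = (17×10)/(45×36) = 170/1620
RPM_D = 2223 × 170/1620 = 377910/1620
≈ 233.28 RPM

233.28 RPM


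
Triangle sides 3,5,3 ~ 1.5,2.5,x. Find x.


Scale factor = 1.5/3 = 0.5
Missing side = 3 × 0.5
= 1.5

1.5


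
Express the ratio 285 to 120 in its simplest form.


GCD(285, 120) = 15
285/15 : 120/15
= 19:8

19:8


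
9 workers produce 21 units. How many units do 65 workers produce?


Direct proportion: y/x = constant
k = 21/9 ≈ 2.3333
y₂ = k × 65 = 21 × 65 / 9 = 1365/9
≈ 151.67

151.67


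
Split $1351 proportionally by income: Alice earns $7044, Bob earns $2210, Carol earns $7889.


Total income = 7044 + 2210 + 7889 = $17143
Alice: $1351 × 7044/17143 = $555.12
Bob: $1351 × 2210/17143 = $174.16
Carol: $1351 × 7889/17143 = $621.71
= Alice: $555.12, Bob: $174.16, Carol: $621.71

Alice: $555.12, Bob: $174.16, Carol: $621.71


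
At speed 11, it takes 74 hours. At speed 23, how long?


Inverse proportion: x × y = constant
k = 11 × 74 = 814
y₂ = k / 23 = 814 / 23
= 35.39

35.39


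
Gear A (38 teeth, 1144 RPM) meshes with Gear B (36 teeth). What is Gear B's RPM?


Gear ratio = 38:36 = 19:18
RPM_B = RPM_A × (teeth_A / teeth_B)
= 1144 × (38/36)
= 1207.6 RPM

1207.6 RPM


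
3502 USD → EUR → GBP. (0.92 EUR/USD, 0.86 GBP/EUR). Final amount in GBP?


Step 1: 3502 USD × 0.92 = 3221.84 EUR
Step 2: 3221.84 EUR × 0.86 = 2770.78 GBP
Implied rate USD→GBP = 0.92 × 0.86 = 0.7912
= 2770.78 GBP

2770.78 GBP


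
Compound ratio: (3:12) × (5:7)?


Compound ratio = (3×5) : (12×7)
= 15:84
GCD = 3
= 5:28

5:28


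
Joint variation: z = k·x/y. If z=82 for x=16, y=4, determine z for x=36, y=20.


z = k·x/y
Solve for k using the known point: k = z·y/x = 82×4/16 = 328/16 = 20.5000
Now evaluate at x=36, y=20:
z = k × 36 / 20 = (328 × 36) / (16 × 20) = 11808/320
= 36.9000

36.9000


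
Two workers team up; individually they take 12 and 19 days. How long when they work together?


Rate of A = 1/12 per day
Rate of B = 1/19 per day
Combined rate = 1/12 + 1/19 = 31/228 ≈ 0.1360 per day
Days = 1 / combined rate = 228/31
≈ 7.35 days

7.35 days


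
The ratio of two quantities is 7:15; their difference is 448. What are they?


Let A = 7k, B = 15k.
15k - 7k = 448
8k = 448 → k = 448/8 = 56
A = 7×56 = 392, B = 15×56 = 840
= A = 392, B = 840

A = 392, B = 840


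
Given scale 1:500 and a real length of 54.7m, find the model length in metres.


Model size = real / scale
= 54.7 / 500
= 0.1094 m

0.1094 m


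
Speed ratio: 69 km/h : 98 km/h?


Ratio = 69:98
GCD = 1
Simplified = 69:98
Time ratio (same distance) = 98:69
Speed ratio = 69:98

69:98


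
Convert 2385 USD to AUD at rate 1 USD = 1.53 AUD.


Amount × rate = 2385 × 1.53
= 3649.05 AUD

3649.05 AUD


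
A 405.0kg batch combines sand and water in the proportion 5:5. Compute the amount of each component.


Total parts = 5 + 5 = 10
sand: 405.0 × 5/10 = 202.5kg
water: 405.0 × 5/10 = 202.5kg
= 202.5kg and 202.5kg

202.5kg and 202.5kg


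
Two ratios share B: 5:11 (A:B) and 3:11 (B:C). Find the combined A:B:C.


Match B: multiply A:B by 3 → 15:33
Multiply B:C by 11 → 33:121
Combined: 15:33:121
GCD = 1
= 15:33:121

15:33:121


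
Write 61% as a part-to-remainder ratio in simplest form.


61% means 61 parts out of 100; remainder = 39
Part : remainder = 61:39
GCD = 1
= 61:39

61:39


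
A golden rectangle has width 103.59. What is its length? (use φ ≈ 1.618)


φ = (1 + √5) / 2 ≈ 1.618
Length = width × φ = 103.59 × 1.618 = 167.60862
≈ 167.61

167.61


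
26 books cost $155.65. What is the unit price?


Unit rate = total / quantity
= 155.65 / 26
= $5.99 per unit

$5.99 per unit


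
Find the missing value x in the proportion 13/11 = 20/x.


Cross multiply: 13 × x = 11 × 20
13x = 220
x = 220 / 13
= 16.92

16.92


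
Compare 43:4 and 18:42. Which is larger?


43/4 = 10.7500
18/42 = 0.4286
10.7500 > 0.4286, so 43:4 is greater
= 43:4

43:4


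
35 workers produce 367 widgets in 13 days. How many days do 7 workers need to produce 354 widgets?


Days ∝ work / workers, so d₂ = d₁ × (m₁/m₂) × (w₂/w₁)
Workers factor (inverse): 35/7 = 5.0000
Work factor (direct): 354/367 ≈ 0.9646
d₂ = 13 × 35/7 × 354/367 = (13 × 35 × 354) / (7 × 367) = 161070/2569
≈ 62.70 days

62.70 days


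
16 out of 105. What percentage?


Percentage = (part / whole) × 100
= (16 / 105) × 100
≈ 15.24%

15.24%


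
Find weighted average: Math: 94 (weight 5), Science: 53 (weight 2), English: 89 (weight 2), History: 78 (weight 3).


Numerator = 94×5 + 53×2 + 89×2 + 78×3
= 470 + 106 + 178 + 234
= 988
Total weight = 12
Weighted avg = 988/12
= 82.33

82.33


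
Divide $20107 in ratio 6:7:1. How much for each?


Total parts = 6 + 7 + 1 = 14
Part 1: 20107 × 6/14 = 8617.29
Part 2: 20107 × 7/14 = 10053.50
Part 3: 20107 × 1/14 = 1436.21
= Part 1: $8617.29, Part 2: $10053.50, Part 3: $1436.21

Part 1: $8617.29, Part 2: $10053.50, Part 3: $1436.21


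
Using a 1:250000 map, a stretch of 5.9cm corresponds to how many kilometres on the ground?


Real distance = map distance × scale
= 5.9cm × 250000
= 1475000 cm = 14750.0 m
= 14.750 km

14.750 km


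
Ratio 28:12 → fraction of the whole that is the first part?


Total parts = 28 + 12 = 40
First part: 28/40 = 7/10
= 7/10

7/10


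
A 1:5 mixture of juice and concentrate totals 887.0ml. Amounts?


Total parts = 1 + 5 = 6
juice: 887.0 × 1/6 = 147.8ml
concentrate: 887.0 × 5/6 = 739.2ml
= 147.8ml and 739.2ml

147.8ml and 739.2ml


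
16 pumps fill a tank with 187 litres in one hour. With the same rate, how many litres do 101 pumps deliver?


Direct proportion: y/x = constant
k = 187/16 = 11.6875
y₂ = k × 101 = 187 × 101 / 16 = 18887/16
≈ 1180.44

1180.44


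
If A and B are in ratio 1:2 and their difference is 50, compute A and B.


Let A = 1k, B = 2k.
2k - 1k = 50
1k = 50 → k = 50/1 = 50
A = 1×50 = 50, B = 2×50 = 100
= A = 50, B = 100

A = 50, B = 100


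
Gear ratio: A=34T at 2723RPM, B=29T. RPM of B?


Gear ratio = 34:29 = 34:29
RPM_B = RPM_A × (teeth_A / teeth_B)
= 2723 × (34/29)
= 3192.5 RPM

3192.5 RPM


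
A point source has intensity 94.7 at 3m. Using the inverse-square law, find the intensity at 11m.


I₁d₁² = I₂d₂²
I₂ = I₁ × (d₁/d₂)²
= 94.7 × (3/11)²
= 94.7 × 9/121
= 852.3/121
≈ 7.0438

7.0438


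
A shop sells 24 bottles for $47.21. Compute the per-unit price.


Unit rate = total / quantity
= 47.21 / 24
= $1.97 per unit

$1.97 per unit


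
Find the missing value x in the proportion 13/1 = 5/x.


Cross multiply: 13 × x = 1 × 5
13x = 5
x = 5 / 13
= 0.38

0.38


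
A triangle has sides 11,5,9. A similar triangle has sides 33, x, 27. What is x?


Scale factor = 33/11 = 3
Missing side = 5 × 3
= 15.0

15.0


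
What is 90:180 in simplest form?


GCD(90, 180) = 90
90/90 : 180/90
= 1:2

1:2


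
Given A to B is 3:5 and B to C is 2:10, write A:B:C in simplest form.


Match B: multiply A:B by 2 → 6:10
Multiply B:C by 5 → 10:50
Combined: 6:10:50
GCD = 2
= 3:5:25

3:5:25


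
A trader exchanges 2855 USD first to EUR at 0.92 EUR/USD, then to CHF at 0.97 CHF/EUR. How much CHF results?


Step 1: 2855 USD × 0.92 = 2626.60 EUR
Step 2: 2626.60 EUR × 0.97 = 2547.80 CHF
Implied rate USD→CHF = 0.92 × 0.97 = 0.8924
= 2547.80 CHF

2547.80 CHF


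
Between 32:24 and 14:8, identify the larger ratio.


32/24 = 1.3333
14/8 = 1.7500
1.3333 < 1.7500, so 32:24 is less
= 14:8

14:8


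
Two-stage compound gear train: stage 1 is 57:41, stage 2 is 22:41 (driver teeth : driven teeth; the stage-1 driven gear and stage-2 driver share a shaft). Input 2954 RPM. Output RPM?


Stage 1: RPM_B = RPM_A × t_A/t_B = 2954 × 57/41 = 168378/41 ≈ 4106.78
B and C share a shaft → RPM_C = RPM_B
Stage 2: RPM_D = RPM_C × t_C/t_D = RPM_A × (t_A×t_C)/(t_B×t_D)
Overall ratio = (57×22)/(41×41) = 1254/1681
RPM_D = 2954 × 1254/1681 = 3704316/1681
≈ 2203.64 RPM

2203.64 RPM


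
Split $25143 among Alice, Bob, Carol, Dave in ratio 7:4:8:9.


Total parts = 7 + 4 + 8 + 9 = 28
Alice: 25143 × 7/28 = 6285.75
Bob: 25143 × 4/28 = 3591.86
Carol: 25143 × 8/28 = 7183.71
Dave: 25143 × 9/28 = 8081.68
= Alice: $6285.75, Bob: $3591.86, Carol: $7183.71, Dave: $8081.68

Alice: $6285.75, Bob: $3591.86, Carol: $7183.71, Dave: $8081.68


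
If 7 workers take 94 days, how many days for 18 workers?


Inverse proportion: x × y = constant
k = 7 × 94 = 658
y₂ = k / 18 = 658 / 18
= 36.56

36.56


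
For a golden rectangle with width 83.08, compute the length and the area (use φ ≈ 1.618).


φ = (1 + √5) / 2 ≈ 1.618
Length = width × φ = 83.08 × 1.618 = 134.42344
≈ 134.42
Area = width × length = 83.08 × 134.42344 = 11167.8993952 ≈ 11167.90
= Length: 134.42, Area: 11167.90

Length: 134.42, Area: 11167.90


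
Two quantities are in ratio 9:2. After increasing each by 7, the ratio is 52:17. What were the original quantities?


Let A = 9k, B = 2k.
(9k + 7) / (2k + 7) = 52/17
Cross-multiply: 17(9k + 7) = 52(2k + 7)
153k + 119 = 104k + 364
153k - 104k = 364 - 119
49k = 245
k = 245/49 = 5
A = 9×5 = 45, B = 2×5 = 10
= A = 45, B = 10

A = 45, B = 10


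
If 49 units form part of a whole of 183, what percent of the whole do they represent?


Percentage = (part / whole) × 100
= (49 / 183) × 100
≈ 26.78%

26.78%


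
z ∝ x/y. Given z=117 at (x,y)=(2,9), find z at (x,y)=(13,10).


z = k·x/y
Solve for k using the known point: k = z·y/x = 117×9/2 = 1053/2 = 526.5000
Now evaluate at x=13, y=10:
z = k × 13 / 10 = (1053 × 13) / (2 × 10) = 13689/20
= 684.4500

684.4500


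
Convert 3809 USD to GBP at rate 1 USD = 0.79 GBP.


Amount × rate = 3809 × 0.79
= 3009.11 GBP

3009.11 GBP


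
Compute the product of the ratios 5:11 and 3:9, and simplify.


Compound ratio = (5×3) : (11×9)
= 15:99
GCD = 3
= 5:33

5:33


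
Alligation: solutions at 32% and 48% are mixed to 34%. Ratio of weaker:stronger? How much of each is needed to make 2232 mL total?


Let x parts of 32% mix with y parts of 48%.
32x + 48y = 34(x + y)
32x + 48y = 34x + 34y
x(32 - 34) = y(34 - 48)
x/y = (48 - 34)/(34 - 32) = 14/2
Simplify: 7:1
Total parts = 8; one part = 2232/8 = 279.00 mL
32% solution: 7×279.00 = 1953.00 mL
48% solution: 1×279.00 = 279.00 mL
= ratio 7:1; 1953.00 mL and 279.00 mL

ratio 7:1; 1953.00 mL and 279.00 mL


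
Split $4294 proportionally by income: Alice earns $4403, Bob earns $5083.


Total income = 4403 + 5083 = $9486
Alice: $4294 × 4403/9486 = $1993.09
Bob: $4294 × 5083/9486 = $2300.91
= Alice: $1993.09, Bob: $2300.91

Alice: $1993.09, Bob: $2300.91


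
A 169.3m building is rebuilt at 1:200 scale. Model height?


Model size = real / scale
= 169.3 / 200
= 0.8465 m

0.8465 m


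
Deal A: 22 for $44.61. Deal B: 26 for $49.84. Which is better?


Deal A: $44.61/22 = $2.0277/unit
Deal B: $49.84/26 = $1.9169/unit
B is cheaper per unit
= Deal B

Deal B


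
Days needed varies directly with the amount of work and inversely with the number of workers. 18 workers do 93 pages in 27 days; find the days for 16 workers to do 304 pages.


Days ∝ work / workers, so d₂ = d₁ × (m₁/m₂) × (w₂/w₁)
Workers factor (inverse): 18/16 = 1.1250
Work factor (direct): 304/93 ≈ 3.2688
d₂ = 27 × 18/16 × 304/93 = (27 × 18 × 304) / (16 × 93) = 147744/1488
≈ 99.29 days

99.29 days


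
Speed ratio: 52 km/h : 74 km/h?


Ratio = 52:74
GCD = 2
Simplified = 26:37
Time ratio (same distance) = 37:26
Speed ratio = 26:37

26:37


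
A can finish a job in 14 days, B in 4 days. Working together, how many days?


Rate of A = 1/14 per day
Rate of B = 1/4 per day
Combined rate = 1/14 + 1/4 = 18/56 ≈ 0.3214 per day
Days = 1 / combined rate = 56/18
≈ 3.11 days

3.11 days


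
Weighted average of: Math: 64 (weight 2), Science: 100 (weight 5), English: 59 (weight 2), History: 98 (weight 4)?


Numerator = 64×2 + 100×5 + 59×2 + 98×4
= 128 + 500 + 118 + 392
= 1138
Total weight = 13
Weighted avg = 1138/13
= 87.54

87.54


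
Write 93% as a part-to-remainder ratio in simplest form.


93% means 93 parts out of 100; remainder = 7
Part : remainder = 93:7
GCD = 1
= 93:7

93:7


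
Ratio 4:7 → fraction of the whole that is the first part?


Total parts = 4 + 7 = 11
First part: 4/11 = 4/11
= 4/11

4/11


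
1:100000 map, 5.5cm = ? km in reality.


Real distance = map distance × scale
= 5.5cm × 100000
= 550000 cm = 5500.0 m
= 5.500 km

5.500 km


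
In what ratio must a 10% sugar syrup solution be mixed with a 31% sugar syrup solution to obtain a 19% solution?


Let x parts of 10% mix with y parts of 31%.
10x + 31y = 19(x + y)
10x + 31y = 19x + 19y
x(10 - 19) = y(19 - 31)
x/y = (31 - 19)/(19 - 10) = 12/9
Simplify: 4:3
= 4:3

4:3


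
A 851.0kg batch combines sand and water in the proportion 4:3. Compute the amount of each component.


Total parts = 4 + 3 = 7
sand: 851.0 × 4/7 = 486.3kg
water: 851.0 × 3/7 = 364.7kg
= 486.3kg and 364.7kg

486.3kg and 364.7kg


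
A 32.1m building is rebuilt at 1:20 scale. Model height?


Model size = real / scale
= 32.1 / 20
= 1.6050 m

1.6050 m


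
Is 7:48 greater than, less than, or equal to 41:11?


7/48 = 0.1458
41/11 = 3.7273
0.1458 < 3.7273, so 7:48 is less
= less than

less than


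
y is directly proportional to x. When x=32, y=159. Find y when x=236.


Direct proportion: y/x = constant
k = 159/32 ≈ 4.9688
y₂ = k × 236 = 159 × 236 / 32 = 37524/32
≈ 1172.63

1172.63


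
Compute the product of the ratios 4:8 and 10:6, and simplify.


Compound ratio = (4×10) : (8×6)
= 40:48
GCD = 8
= 5:6

5:6


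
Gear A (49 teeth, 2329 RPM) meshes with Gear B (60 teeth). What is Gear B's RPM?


Gear ratio = 49:60 = 49:60
RPM_B = RPM_A × (teeth_A / teeth_B)
= 2329 × (49/60)
= 1902.0 RPM

1902.0 RPM


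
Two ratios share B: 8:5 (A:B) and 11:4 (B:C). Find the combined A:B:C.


Match B: multiply A:B by 11 → 88:55
Multiply B:C by 5 → 55:20
Combined: 88:55:20
GCD = 1
= 88:55:20

88:55:20


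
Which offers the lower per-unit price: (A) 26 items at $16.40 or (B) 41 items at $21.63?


Deal A: $16.40/26 = $0.6308/unit
Deal B: $21.63/41 = $0.5276/unit
B is cheaper per unit
= Deal B

Deal B


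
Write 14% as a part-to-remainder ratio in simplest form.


14% means 14 parts out of 100; remainder = 86
Part : remainder = 14:86
GCD = 2
= 7:43

7:43


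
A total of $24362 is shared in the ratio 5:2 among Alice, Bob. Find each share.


Total parts = 5 + 2 = 7
Alice: 24362 × 5/7 = 17401.43
Bob: 24362 × 2/7 = 6960.57
= Alice: $17401.43, Bob: $6960.57

Alice: $17401.43, Bob: $6960.57


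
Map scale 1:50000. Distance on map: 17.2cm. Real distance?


Real distance = map distance × scale
= 17.2cm × 50000
= 860000 cm = 8600.0 m
= 8.600 km

8.600 km


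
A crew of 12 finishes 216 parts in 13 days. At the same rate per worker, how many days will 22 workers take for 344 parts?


Days ∝ work / workers, so d₂ = d₁ × (m₁/m₂) × (w₂/w₁)
Workers factor (inverse): 12/22 ≈ 0.5455
Work factor (direct): 344/216 ≈ 1.5926
d₂ = 13 × 12/22 × 344/216 = (13 × 12 × 344) / (22 × 216) = 53664/4752
≈ 11.29 days

11.29 days


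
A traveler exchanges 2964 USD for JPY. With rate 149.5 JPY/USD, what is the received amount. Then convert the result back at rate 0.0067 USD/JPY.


Amount × rate = 2964 × 149.5 = 443118.00 JPY
Round-trip: 443118.00 × 0.0067 = 2968.89 USD
= 443118.00 JPY, then 2968.89 USD

443118.00 JPY, then 2968.89 USD


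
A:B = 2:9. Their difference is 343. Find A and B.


Let A = 2k, B = 9k.
9k - 2k = 343
7k = 343 → k = 343/7 = 49
A = 2×49 = 98, B = 9×49 = 441
= A = 98, B = 441

A = 98, B = 441


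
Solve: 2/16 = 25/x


Cross multiply: 2 × x = 16 × 25
2x = 400
x = 400 / 2
= 200.00

200.00


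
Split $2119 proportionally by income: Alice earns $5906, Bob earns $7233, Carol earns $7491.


Total income = 5906 + 7233 + 7491 = $20630
Alice: $2119 × 5906/20630 = $606.63
Bob: $2119 × 7233/20630 = $742.93
Carol: $2119 × 7491/20630 = $769.43
= Alice: $606.63, Bob: $742.93, Carol: $769.43

Alice: $606.63, Bob: $742.93, Carol: $769.43


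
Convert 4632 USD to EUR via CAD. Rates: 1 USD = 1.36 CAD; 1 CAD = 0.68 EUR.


Step 1: 4632 USD × 1.36 = 6299.52 CAD
Step 2: 6299.52 CAD × 0.68 = 4283.67 EUR
Implied rate USD→EUR = 1.36 × 0.68 = 0.9248
= 4283.67 EUR

4283.67 EUR


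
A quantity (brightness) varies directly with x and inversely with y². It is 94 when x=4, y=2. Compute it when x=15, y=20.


z = k·x/y²
Solve for k using the known point: k = z·y²/x = 94×4/4 = 376/4 = 94.0000
Now evaluate at x=15, y=20:
z = k × 15 / 400 = (376 × 15) / (4 × 400) = 5640/1600
= 3.5250

3.5250


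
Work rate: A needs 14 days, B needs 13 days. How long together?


Rate of A = 1/14 per day
Rate of B = 1/13 per day
Combined rate = 1/14 + 1/13 = 27/182 ≈ 0.1484 per day
Days = 1 / combined rate = 182/27
≈ 6.74 days

6.74 days


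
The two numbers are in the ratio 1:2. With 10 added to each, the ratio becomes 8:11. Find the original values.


Let A = 1k, B = 2k.
(1k + 10) / (2k + 10) = 8/11
Cross-multiply: 11(1k + 10) = 8(2k + 10)
11k + 110 = 16k + 80
11k - 16k = 80 - 110
-5k = -30
k = -30/-5 = 6
A = 1×6 = 6, B = 2×6 = 12
= A = 6, B = 12

A = 6, B = 12


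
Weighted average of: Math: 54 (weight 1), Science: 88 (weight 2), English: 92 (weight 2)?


Numerator = 54×1 + 88×2 + 92×2
= 54 + 176 + 184
= 414
Total weight = 5
Weighted avg = 414/5
= 82.80

82.80


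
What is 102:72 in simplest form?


GCD(102, 72) = 6
102/6 : 72/6
= 17:12

17:12


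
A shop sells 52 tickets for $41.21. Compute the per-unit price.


Unit rate = total / quantity
= 41.21 / 52
= $0.79 per unit

$0.79 per unit


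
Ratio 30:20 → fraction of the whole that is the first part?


Total parts = 30 + 20 = 50
First part: 30/50 = 3/5
= 3/5

3/5


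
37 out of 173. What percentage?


Percentage = (part / whole) × 100
= (37 / 173) × 100
≈ 21.39%

21.39%


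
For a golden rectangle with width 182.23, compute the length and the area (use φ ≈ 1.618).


φ = (1 + √5) / 2 ≈ 1.618
Length = width × φ = 182.23 × 1.618 = 294.84814
≈ 294.85
Area = width × length = 182.23 × 294.84814 = 53730.1765522 ≈ 53730.18
= Length: 294.85, Area: 53730.18

Length: 294.85, Area: 53730.18


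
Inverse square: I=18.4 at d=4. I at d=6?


I₁d₁² = I₂d₂²
I₂ = I₁ × (d₁/d₂)²
= 18.4 × (4/6)²
= 18.4 × 16/36
= 294.4/36
≈ 8.1778

8.1778


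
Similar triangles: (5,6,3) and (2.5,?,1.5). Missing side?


Scale factor = 2.5/5 = 0.5
Missing side = 6 × 0.5
= 3.0

3.0


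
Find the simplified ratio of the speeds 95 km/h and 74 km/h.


Ratio = 95:74
GCD = 1
Simplified = 95:74
Time ratio (same distance) = 74:95
Speed ratio = 95:74

95:74


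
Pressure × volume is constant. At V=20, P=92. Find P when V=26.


Inverse proportion: x × y = constant
k = 20 × 92 = 1840
y₂ = k / 26 = 1840 / 26
= 70.77

70.77


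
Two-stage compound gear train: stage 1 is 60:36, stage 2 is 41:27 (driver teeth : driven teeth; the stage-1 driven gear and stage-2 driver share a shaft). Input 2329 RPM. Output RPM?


Stage 1: RPM_B = RPM_A × t_A/t_B = 2329 × 60/36 = 139740/36 ≈ 3881.67
B and C share a shaft → RPM_C = RPM_B
Stage 2: RPM_D = RPM_C × t_C/t_D = RPM_A × (t_A×t_C)/(t_B×t_D)
Overall ratio = (60×41)/(36×27) = 2460/972
RPM_D = 2329 × 2460/972 = 5729340/972
≈ 5894.38 RPM

5894.38 RPM


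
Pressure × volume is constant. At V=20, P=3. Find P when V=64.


Inverse proportion: x × y = constant
k = 20 × 3 = 60
y₂ = k / 64 = 60 / 64
= 0.94

0.94


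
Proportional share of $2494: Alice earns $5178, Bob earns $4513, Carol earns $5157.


Total income = 5178 + 4513 + 5157 = $14848
Alice: $2494 × 5178/14848 = $869.74
Bob: $2494 × 4513/14848 = $758.04
Carol: $2494 × 5157/14848 = $866.21
= Alice: $869.74, Bob: $758.04, Carol: $866.21

Alice: $869.74, Bob: $758.04, Carol: $866.21


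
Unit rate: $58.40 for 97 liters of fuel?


Unit rate = total / quantity
= 58.40 / 97
= $0.60 per unit

$0.60 per unit


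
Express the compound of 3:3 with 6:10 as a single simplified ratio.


Compound ratio = (3×6) : (3×10)
= 18:30
GCD = 6
= 3:5

3:5


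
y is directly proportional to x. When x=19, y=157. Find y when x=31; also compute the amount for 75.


Direct proportion: y/x = constant
k = 157/19 ≈ 8.2632
y at x=31: k × 31 = 157 × 31 / 19 = 4867/19 ≈ 256.16
y at x=75: k × 75 = 157 × 75 / 19 = 11775/19 ≈ 619.74
= 256.16 and 619.74

256.16 and 619.74


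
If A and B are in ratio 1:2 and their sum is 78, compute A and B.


Let A = 1k, B = 2k.
1k + 2k = 78
3k = 78 → k = 78/3 = 26
A = 1×26 = 26, B = 2×26 = 52
= A = 26, B = 52

A = 26, B = 52


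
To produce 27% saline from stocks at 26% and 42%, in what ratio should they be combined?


Let x parts of 26% mix with y parts of 42%.
26x + 42y = 27(x + y)
26x + 42y = 27x + 27y
x(26 - 27) = y(27 - 42)
x/y = (42 - 27)/(27 - 26) = 15/1
Simplify: 15:1
= 15:1

15:1


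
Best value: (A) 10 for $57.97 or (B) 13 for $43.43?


Deal A: $57.97/10 = $5.7970/unit
Deal B: $43.43/13 = $3.3408/unit
B is cheaper per unit
= Deal B

Deal B


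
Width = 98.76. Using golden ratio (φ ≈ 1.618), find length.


φ = (1 + √5) / 2 ≈ 1.618
Length = width × φ = 98.76 × 1.618 = 159.79368
≈ 159.79

159.79


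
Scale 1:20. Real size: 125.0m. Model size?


Model size = real / scale
= 125.0 / 20
= 6.2500 m

6.2500 m


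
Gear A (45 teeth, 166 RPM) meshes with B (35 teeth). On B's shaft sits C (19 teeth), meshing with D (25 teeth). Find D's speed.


Stage 1: RPM_B = RPM_A × t_A/t_B = 166 × 45/35 = 7470/35 ≈ 213.43
B and C share a shaft → RPM_C = RPM_B
Stage 2: RPM_D = RPM_C × t_C/t_D = RPM_A × (t_A×t_C)/(t_B×t_D)
Overall ratio = (45×19)/(35×25) = 855/875
RPM_D = 166 × 855/875 = 141930/875
≈ 162.21 RPM

162.21 RPM


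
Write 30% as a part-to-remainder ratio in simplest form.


30% means 30 parts out of 100; remainder = 70
Part : remainder = 30:70
GCD = 10
= 3:7

3:7


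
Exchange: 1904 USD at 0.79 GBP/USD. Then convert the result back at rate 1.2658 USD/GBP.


Amount × rate = 1904 × 0.79 = 1504.16 GBP
Round-trip: 1504.16 × 1.2658 = 1903.97 USD
= 1504.16 GBP, then 1903.97 USD

1504.16 GBP, then 1903.97 USD


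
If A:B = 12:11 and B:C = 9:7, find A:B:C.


Match B: multiply A:B by 9 → 108:99
Multiply B:C by 11 → 99:77
Combined: 108:99:77
GCD = 1
= 108:99:77

108:99:77


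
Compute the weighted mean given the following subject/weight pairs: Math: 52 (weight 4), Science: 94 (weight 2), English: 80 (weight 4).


Numerator = 52×4 + 94×2 + 80×4
= 208 + 188 + 320
= 716
Total weight = 10
Weighted avg = 716/10
= 71.60

71.60


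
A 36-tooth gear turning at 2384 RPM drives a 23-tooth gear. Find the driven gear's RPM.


Gear ratio = 36:23 = 36:23
RPM_B = RPM_A × (teeth_A / teeth_B)
= 2384 × (36/23)
= 3731.5 RPM

3731.5 RPM


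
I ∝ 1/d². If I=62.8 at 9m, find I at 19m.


I₁d₁² = I₂d₂²
I₂ = I₁ × (d₁/d₂)²
= 62.8 × (9/19)²
= 62.8 × 81/361
= 5086.8/361
≈ 14.0909

14.0909


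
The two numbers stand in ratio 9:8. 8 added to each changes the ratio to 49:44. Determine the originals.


Let A = 9k, B = 8k.
(9k + 8) / (8k + 8) = 49/44
Cross-multiply: 44(9k + 8) = 49(8k + 8)
396k + 352 = 392k + 392
396k - 392k = 392 - 352
4k = 40
k = 40/4 = 10
A = 9×10 = 90, B = 8×10 = 80
= A = 90, B = 80

A = 90, B = 80


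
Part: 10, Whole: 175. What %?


Percentage = (part / whole) × 100
= (10 / 175) × 100
≈ 5.71%

5.71%


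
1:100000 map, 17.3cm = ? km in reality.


Real distance = map distance × scale
= 17.3cm × 100000
= 1730000 cm = 17300.0 m
= 17.300 km

17.300 km


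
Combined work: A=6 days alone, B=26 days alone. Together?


Rate of A = 1/6 per day
Rate of B = 1/26 per day
Combined rate = 1/6 + 1/26 = 32/156 ≈ 0.2051 per day
Days = 1 / combined rate = 156/32
≈ 4.88 days

4.88 days


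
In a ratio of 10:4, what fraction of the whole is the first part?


Total parts = 10 + 4 = 14
First part: 10/14 = 5/7
= 5/7

5/7


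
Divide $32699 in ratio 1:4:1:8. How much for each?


Total parts = 1 + 4 + 1 + 8 = 14
Part 1: 32699 × 1/14 = 2335.64
Part 2: 32699 × 4/14 = 9342.57
Part 3: 32699 × 1/14 = 2335.64
Part 4: 32699 × 8/14 = 18685.14
= Part 1: $2335.64, Part 2: $9342.57, Part 3: $2335.64, Part 4: $18685.14

Part 1: $2335.64, Part 2: $9342.57, Part 3: $2335.64, Part 4: $18685.14


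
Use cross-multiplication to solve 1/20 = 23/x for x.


Cross multiply: 1 × x = 20 × 23
1x = 460
x = 460 / 1
= 460.00

460.00


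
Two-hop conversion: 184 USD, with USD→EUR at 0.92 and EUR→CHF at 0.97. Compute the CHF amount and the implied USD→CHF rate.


Step 1: 184 USD × 0.92 = 169.28 EUR
Step 2: 169.28 EUR × 0.97 = 164.20 CHF
Implied rate USD→CHF = 0.92 × 0.97 = 0.8924
= 164.20 CHF; implied rate 0.8924 CHF/USD

164.20 CHF; implied rate 0.8924 CHF/USD


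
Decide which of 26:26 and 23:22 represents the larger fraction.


26/26 = 1.0000
23/22 = 1.0455
1.0000 < 1.0455, so 26:26 is less
= 23:22

23:22


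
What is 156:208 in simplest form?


GCD(156, 208) = 52
156/52 : 208/52
= 3:4

3:4


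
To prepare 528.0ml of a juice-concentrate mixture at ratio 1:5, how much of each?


Total parts = 1 + 5 = 6
juice: 528.0 × 1/6 = 88.0ml
concentrate: 528.0 × 5/6 = 440.0ml
= 88.0ml and 440.0ml

88.0ml and 440.0ml


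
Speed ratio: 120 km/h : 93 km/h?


Ratio = 120:93
GCD = 3
Simplified = 40:31
Time ratio (same distance) = 31:40
Speed ratio = 40:31

40:31


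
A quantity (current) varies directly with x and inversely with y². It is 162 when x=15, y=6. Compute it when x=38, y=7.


z = k·x/y²
Solve for k using the known point: k = z·y²/x = 162×36/15 = 5832/15 = 388.8000
Now evaluate at x=38, y=7:
z = k × 38 / 49 = (5832 × 38) / (15 × 49) = 221616/735
≈ 301.5184

301.5184
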